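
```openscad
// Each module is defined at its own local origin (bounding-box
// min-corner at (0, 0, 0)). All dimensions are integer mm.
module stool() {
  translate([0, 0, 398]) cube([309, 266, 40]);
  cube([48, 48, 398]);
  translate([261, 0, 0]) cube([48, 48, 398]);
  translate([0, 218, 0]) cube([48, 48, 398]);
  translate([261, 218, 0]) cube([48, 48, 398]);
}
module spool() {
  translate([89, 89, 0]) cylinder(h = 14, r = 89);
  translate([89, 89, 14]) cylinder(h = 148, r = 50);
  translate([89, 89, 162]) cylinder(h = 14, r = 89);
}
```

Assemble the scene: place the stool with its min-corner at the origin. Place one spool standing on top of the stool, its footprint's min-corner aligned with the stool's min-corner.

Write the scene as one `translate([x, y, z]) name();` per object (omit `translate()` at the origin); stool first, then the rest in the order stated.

stool();
translate([0, 0, 438]) spool();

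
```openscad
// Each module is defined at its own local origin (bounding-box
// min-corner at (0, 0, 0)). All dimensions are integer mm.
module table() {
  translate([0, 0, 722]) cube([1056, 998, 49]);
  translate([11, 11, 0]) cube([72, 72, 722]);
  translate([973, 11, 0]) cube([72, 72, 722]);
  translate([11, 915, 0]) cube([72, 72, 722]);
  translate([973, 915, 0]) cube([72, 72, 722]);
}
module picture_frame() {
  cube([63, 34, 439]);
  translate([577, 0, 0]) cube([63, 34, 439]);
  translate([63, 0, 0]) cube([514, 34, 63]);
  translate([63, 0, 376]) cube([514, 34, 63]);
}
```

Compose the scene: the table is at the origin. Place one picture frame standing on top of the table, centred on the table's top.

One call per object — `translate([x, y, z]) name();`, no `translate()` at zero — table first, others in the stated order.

table();
translate([208, 482, 771]) picture_frame();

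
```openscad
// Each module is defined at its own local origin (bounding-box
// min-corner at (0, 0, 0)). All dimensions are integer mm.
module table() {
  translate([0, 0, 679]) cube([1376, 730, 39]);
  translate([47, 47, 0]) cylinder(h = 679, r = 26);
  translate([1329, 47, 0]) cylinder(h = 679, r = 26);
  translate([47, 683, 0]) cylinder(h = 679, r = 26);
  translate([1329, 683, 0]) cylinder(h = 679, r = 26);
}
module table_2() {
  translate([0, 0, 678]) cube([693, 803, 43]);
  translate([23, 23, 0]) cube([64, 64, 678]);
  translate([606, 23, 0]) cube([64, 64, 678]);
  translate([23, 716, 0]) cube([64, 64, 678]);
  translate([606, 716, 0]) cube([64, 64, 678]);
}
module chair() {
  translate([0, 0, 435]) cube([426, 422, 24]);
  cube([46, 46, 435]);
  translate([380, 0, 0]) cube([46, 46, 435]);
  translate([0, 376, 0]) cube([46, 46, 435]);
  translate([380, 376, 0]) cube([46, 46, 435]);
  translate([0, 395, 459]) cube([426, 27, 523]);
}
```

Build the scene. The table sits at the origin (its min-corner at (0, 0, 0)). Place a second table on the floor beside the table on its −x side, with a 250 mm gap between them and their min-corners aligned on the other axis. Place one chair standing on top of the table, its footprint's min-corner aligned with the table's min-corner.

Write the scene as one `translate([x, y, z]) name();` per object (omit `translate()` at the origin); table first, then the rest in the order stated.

table();
translate([-943, 0, 0]) table_2();
translate([0, 0, 718]) chair();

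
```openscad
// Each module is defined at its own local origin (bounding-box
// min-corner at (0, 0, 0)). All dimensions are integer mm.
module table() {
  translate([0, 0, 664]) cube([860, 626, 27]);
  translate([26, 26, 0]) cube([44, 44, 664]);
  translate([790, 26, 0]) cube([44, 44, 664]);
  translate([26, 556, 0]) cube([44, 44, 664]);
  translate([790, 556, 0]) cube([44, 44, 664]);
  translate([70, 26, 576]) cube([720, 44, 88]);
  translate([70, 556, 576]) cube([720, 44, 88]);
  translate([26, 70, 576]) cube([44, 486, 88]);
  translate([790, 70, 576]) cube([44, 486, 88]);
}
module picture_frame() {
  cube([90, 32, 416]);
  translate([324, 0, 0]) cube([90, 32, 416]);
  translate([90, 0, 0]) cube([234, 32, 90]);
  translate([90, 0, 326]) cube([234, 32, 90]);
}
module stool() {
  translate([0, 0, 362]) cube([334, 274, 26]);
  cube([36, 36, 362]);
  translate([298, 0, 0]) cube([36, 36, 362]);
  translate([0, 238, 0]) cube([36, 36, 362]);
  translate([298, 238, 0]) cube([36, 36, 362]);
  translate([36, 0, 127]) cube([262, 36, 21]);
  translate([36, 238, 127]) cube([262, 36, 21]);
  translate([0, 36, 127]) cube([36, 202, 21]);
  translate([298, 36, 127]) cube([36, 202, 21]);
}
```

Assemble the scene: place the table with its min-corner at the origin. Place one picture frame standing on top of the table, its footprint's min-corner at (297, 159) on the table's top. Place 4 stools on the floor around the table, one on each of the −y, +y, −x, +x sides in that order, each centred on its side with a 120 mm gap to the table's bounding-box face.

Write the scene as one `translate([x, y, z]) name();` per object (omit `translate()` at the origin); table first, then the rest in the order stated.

table();
translate([297, 159, 691]) picture_frame();
translate([263, -394, 0]) stool();
translate([263, 746, 0]) stool();
translate([-454, 176, 0]) stool();
translate([980, 176, 0]) stool();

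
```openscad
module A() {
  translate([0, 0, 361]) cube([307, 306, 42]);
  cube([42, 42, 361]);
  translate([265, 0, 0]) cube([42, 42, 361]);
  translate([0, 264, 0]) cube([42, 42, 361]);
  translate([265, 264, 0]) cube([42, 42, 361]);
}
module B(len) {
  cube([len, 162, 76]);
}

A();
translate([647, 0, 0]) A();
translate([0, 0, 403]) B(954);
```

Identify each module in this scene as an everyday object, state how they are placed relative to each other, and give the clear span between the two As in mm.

A is a stool. B is a beam. A beam spans the tops of two stools. The clear span between the two stools is 340 mm.

Second stool starts at x = 647; first ends at x = 307; clear span = 647 − 307 = 340 mm.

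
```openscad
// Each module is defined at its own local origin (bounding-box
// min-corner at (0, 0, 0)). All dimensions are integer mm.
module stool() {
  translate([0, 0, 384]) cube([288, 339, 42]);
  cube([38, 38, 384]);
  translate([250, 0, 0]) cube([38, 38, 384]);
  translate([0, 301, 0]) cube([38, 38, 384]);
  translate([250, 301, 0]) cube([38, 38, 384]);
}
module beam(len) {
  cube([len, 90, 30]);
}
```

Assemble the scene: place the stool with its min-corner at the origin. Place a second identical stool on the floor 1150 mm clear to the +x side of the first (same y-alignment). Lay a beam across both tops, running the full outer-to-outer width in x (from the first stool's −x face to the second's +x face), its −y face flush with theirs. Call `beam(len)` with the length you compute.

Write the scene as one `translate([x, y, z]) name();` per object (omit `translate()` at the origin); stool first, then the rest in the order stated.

stool();
translate([1438, 0, 0]) stool();
translate([0, 0, 426]) beam(1726);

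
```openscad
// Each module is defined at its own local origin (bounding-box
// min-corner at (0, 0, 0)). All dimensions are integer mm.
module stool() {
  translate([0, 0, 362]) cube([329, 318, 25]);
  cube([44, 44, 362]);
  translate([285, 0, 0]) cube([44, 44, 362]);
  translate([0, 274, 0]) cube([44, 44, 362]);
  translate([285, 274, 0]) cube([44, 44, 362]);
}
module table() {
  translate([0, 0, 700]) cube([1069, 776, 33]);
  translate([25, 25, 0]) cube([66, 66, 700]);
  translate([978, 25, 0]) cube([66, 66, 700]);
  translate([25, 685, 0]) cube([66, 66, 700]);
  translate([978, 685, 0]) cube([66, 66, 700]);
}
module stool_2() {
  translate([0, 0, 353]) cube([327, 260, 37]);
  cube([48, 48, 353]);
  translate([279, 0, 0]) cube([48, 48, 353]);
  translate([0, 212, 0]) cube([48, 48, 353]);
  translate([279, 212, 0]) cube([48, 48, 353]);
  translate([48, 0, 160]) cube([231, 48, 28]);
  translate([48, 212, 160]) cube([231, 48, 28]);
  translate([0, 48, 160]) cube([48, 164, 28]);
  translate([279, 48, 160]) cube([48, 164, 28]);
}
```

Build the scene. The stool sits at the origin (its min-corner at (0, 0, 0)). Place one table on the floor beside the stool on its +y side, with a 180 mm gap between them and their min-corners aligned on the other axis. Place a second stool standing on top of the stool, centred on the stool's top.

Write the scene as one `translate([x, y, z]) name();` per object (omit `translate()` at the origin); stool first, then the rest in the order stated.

stool();
translate([0, 498, 0]) table();
translate([1, 29, 387]) stool_2();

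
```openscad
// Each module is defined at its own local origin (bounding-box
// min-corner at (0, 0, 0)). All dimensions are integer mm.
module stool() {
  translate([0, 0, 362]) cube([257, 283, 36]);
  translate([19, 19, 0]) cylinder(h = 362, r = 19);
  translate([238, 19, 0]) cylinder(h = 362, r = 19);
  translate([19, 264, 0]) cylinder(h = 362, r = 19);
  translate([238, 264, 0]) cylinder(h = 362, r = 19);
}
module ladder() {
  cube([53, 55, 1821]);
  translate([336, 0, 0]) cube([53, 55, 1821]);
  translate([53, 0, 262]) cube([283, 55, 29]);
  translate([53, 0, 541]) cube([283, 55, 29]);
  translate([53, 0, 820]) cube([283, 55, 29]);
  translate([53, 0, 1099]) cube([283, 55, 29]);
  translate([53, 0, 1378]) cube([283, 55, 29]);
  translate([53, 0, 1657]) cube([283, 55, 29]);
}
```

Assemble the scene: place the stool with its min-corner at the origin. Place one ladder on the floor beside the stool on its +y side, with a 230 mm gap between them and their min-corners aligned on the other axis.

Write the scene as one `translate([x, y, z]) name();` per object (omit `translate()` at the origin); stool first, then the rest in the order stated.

stool();
translate([0, 513, 0]) ladder();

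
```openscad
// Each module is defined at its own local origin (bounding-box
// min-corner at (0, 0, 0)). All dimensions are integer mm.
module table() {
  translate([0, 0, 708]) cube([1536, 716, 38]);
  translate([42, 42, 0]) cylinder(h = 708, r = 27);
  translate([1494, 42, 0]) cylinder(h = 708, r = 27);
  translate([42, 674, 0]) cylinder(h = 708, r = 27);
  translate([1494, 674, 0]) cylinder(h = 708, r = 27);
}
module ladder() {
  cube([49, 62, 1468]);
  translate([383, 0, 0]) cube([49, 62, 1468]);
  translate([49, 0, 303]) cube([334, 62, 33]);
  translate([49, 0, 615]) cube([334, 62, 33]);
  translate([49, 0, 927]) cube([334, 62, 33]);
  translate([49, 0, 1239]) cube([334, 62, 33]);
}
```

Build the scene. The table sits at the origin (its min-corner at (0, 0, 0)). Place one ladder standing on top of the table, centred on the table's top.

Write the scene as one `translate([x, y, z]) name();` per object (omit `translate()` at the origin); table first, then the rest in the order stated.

table();
translate([552, 327, 746]) ladder();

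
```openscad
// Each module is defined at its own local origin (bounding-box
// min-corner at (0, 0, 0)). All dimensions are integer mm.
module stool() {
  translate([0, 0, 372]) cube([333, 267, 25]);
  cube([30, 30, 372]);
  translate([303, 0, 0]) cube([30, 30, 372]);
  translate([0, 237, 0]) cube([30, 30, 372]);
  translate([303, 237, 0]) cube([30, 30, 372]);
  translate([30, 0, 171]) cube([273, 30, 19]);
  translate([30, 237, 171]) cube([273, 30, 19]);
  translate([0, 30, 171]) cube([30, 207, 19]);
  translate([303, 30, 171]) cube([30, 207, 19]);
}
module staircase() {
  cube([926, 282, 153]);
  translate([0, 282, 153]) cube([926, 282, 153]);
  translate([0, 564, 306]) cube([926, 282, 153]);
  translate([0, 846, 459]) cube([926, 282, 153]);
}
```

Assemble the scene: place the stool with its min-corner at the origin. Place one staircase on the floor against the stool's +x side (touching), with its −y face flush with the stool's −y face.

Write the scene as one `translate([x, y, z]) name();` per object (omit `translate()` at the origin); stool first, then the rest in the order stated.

stool();
translate([333, 0, 0]) staircase();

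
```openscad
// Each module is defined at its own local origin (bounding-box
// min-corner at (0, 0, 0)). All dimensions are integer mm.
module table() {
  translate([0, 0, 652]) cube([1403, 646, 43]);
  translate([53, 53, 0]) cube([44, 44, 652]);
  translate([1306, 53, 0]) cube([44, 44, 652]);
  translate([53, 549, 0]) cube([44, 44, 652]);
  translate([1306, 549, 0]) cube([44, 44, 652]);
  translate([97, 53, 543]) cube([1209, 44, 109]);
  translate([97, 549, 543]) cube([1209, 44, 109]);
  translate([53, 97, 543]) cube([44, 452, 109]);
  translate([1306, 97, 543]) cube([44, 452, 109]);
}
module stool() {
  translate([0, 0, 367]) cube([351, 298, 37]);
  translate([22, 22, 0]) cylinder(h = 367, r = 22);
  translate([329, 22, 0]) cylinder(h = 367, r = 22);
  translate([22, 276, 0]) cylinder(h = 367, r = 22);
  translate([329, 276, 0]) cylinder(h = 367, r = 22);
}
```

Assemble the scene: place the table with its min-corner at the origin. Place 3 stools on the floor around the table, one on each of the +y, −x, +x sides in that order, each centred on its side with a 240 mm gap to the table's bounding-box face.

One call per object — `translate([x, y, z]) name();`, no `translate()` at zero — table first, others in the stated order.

table();
translate([526, 886, 0]) stool();
translate([-591, 174, 0]) stool();
translate([1643, 174, 0]) stool();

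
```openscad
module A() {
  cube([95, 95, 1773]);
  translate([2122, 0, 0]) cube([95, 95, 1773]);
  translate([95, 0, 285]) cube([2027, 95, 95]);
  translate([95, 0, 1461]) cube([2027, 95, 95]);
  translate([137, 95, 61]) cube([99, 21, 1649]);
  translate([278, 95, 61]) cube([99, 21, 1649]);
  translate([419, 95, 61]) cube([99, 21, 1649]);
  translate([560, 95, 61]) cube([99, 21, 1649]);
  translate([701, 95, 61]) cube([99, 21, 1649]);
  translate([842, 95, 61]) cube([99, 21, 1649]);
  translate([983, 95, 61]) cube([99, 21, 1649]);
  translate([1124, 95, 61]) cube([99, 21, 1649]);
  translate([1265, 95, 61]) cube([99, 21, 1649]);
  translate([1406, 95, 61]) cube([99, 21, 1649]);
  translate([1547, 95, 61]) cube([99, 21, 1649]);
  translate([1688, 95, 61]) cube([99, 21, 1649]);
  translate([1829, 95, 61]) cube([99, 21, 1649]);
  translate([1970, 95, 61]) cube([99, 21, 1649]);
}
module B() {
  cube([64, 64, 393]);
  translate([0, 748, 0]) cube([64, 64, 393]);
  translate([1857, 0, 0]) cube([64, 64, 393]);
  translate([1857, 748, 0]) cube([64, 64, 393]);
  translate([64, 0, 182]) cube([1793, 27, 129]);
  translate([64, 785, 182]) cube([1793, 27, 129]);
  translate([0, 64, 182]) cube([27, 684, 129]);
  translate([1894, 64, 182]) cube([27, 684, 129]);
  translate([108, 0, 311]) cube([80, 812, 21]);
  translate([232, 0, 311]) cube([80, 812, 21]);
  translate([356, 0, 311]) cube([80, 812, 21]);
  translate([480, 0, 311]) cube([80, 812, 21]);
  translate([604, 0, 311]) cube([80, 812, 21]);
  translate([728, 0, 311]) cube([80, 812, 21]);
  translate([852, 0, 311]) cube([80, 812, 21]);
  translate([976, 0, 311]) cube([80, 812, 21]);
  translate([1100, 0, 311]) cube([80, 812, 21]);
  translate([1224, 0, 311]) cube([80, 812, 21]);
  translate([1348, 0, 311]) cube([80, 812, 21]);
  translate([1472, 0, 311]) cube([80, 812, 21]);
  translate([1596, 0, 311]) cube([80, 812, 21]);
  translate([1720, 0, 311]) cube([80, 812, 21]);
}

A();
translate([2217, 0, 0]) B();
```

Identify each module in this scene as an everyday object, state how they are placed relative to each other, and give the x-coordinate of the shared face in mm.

The fence section's +x face and the bed frame's −x face are both at x = 2217 mm.

A is a fence section. B is a bed frame. The bed frame is against the fence section's +x side, with their −y faces flush. The x-coordinate of the shared face is 2217 mm.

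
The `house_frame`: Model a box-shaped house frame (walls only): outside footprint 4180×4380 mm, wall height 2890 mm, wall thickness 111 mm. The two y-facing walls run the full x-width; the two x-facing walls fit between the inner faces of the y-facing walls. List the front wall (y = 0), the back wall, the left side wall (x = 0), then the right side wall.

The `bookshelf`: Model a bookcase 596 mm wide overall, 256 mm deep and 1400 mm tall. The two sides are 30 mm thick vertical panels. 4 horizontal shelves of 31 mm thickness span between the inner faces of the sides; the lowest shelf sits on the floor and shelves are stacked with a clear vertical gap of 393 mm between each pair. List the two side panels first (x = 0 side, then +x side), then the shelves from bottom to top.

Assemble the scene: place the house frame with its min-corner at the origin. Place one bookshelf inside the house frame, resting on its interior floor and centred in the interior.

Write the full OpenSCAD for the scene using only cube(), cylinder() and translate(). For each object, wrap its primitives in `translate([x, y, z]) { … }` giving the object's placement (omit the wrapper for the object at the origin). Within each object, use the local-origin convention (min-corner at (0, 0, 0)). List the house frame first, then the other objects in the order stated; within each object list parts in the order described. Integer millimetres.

cube([4180, 111, 2890]);
translate([0, 4269, 0]) cube([4180, 111, 2890]);
translate([0, 111, 0]) cube([111, 4158, 2890]);
translate([4069, 111, 0]) cube([111, 4158, 2890]);
translate([1792, 2062, 0]) {
  cube([30, 256, 1400]);
  translate([566, 0, 0]) cube([30, 256, 1400]);
  translate([30, 0, 0]) cube([536, 256, 31]);
  translate([30, 0, 424]) cube([536, 256, 31]);
  translate([30, 0, 848]) cube([536, 256, 31]);
  translate([30, 0, 1272]) cube([536, 256, 31]);
}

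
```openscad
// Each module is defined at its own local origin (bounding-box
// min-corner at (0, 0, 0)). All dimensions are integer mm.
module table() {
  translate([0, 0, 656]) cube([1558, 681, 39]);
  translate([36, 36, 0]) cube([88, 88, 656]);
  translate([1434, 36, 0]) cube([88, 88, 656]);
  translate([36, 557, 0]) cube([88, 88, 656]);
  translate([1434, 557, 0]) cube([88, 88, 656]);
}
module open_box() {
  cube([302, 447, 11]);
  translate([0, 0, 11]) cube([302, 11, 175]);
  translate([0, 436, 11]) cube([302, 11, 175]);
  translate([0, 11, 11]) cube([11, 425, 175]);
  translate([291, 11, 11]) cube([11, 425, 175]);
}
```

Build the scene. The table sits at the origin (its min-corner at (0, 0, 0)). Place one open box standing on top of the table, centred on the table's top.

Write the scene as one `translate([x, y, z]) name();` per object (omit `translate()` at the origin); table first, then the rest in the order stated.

table();
translate([628, 117, 695]) open_box();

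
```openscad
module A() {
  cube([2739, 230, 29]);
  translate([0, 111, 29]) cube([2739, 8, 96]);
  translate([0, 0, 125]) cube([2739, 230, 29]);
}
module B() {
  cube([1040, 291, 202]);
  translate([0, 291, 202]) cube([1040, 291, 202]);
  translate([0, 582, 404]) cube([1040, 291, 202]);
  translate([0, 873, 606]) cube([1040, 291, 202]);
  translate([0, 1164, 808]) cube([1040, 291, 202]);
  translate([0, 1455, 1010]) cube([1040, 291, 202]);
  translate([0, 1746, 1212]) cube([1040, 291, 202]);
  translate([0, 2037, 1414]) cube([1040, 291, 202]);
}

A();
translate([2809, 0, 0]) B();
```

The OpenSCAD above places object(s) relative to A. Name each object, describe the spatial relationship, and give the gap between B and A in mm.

A is an I-beam. B is a staircase. The staircase is on the floor beside the I-beam on its +x side. The gap between the staircase and the I-beam is 70 mm.

The staircase's nearest face is 70 mm from the I-beam's +x face.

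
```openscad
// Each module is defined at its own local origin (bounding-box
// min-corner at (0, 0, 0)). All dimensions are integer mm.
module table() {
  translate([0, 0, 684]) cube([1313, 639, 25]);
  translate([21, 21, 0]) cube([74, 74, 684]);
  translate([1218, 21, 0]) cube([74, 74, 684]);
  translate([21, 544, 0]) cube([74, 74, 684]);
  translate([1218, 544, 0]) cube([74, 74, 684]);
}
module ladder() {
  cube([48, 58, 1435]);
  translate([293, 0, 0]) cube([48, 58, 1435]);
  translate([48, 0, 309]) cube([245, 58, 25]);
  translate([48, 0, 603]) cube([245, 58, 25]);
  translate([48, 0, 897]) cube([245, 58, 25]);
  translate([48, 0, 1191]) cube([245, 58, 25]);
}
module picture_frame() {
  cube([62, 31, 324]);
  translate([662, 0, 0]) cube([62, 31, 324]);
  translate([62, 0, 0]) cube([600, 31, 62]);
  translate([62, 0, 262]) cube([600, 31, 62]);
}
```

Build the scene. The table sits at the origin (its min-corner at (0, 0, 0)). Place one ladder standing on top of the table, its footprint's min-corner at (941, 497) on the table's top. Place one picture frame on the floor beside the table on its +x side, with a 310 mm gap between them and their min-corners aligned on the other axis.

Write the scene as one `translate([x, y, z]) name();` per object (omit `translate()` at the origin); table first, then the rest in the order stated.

table();
translate([941, 497, 709]) ladder();
translate([1623, 0, 0]) picture_frame();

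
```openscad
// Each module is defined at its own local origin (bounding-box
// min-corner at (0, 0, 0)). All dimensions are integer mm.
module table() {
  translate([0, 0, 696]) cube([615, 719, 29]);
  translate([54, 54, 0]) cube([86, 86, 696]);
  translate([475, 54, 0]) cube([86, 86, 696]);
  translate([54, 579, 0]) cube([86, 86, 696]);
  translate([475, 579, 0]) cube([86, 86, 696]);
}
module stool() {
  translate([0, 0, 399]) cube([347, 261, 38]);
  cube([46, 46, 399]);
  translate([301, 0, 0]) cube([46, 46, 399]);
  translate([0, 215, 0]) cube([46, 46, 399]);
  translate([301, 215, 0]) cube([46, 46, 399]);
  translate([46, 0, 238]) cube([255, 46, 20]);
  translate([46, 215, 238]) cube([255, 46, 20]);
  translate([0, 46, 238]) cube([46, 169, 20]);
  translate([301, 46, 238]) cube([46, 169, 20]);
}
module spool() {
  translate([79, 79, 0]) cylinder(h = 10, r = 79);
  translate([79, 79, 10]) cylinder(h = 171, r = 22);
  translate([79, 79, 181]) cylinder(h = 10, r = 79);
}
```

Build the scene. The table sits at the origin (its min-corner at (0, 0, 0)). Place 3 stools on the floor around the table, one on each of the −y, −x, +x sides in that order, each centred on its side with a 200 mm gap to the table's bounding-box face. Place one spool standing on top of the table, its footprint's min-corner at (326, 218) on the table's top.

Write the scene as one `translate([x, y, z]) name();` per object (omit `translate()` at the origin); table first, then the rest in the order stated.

table();
translate([134, -461, 0]) stool();
translate([-547, 229, 0]) stool();
translate([815, 229, 0]) stool();
translate([326, 218, 725]) spool();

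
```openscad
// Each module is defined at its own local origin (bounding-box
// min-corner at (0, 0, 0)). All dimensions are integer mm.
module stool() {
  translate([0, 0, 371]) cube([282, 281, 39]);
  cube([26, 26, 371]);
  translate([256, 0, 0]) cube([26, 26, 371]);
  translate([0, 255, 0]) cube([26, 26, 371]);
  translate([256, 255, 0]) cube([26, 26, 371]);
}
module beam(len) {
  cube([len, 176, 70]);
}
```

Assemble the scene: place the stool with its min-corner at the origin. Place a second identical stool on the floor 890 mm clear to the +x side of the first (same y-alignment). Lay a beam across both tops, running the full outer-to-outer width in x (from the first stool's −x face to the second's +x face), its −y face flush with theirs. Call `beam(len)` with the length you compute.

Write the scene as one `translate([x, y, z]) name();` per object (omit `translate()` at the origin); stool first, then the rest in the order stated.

stool();
translate([1172, 0, 0]) stool();
translate([0, 0, 410]) beam(1454);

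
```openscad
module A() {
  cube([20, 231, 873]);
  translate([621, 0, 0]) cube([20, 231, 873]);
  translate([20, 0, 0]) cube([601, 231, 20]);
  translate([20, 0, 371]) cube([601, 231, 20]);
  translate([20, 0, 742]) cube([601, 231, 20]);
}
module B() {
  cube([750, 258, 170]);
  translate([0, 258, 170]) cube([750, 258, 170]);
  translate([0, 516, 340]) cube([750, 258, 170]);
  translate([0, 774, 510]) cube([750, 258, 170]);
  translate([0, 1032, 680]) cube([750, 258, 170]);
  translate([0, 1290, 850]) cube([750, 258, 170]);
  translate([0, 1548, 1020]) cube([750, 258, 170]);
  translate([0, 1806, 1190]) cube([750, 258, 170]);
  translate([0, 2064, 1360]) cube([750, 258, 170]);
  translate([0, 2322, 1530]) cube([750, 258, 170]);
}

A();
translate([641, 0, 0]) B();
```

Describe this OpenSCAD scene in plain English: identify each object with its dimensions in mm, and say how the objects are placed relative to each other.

A is a bookshelf 641 mm wide overall, 231 mm deep and 873 mm tall. The two sides are 20 mm thick vertical panels. 3 horizontal shelves of 20 mm thickness span between the inner faces of the sides; the lowest shelf sits on the floor and shelves are stacked with a clear vertical gap of 351 mm between each pair.

B is a run of 10 identical solid stair steps. Each tread is 750×258 mm and each step block is 170 mm high. Step 1 rests on the floor; step k is offset from step 1 by (k−1)×258 mm in y and (k−1)×170 mm in z.

The staircase is against the bookshelf's +x side, with their −y faces flush.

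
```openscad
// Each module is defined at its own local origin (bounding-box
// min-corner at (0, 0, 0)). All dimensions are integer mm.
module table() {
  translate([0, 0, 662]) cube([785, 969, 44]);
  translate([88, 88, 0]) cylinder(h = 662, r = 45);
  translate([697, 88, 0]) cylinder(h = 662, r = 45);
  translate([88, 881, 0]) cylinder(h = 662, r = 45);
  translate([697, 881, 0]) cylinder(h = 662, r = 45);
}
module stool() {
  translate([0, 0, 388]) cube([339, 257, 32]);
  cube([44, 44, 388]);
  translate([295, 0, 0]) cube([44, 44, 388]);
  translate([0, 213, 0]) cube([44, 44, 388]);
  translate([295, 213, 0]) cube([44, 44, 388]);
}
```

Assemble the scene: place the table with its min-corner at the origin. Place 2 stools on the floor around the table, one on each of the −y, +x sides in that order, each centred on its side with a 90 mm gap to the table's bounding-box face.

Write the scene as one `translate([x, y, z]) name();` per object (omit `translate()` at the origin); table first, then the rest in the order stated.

table();
translate([223, -347, 0]) stool();
translate([875, 356, 0]) stool();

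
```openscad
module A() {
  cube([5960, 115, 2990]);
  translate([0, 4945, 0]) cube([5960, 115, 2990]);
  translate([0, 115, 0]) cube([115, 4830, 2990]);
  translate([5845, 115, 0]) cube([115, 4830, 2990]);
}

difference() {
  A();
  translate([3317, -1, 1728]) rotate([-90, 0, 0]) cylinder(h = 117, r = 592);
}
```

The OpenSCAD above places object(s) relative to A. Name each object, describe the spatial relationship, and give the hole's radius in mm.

The subtracted cylinder has r = 592 mm.

A is a house frame. The house frame has a circular hole through its front wall. The hole's radius is 592 mm.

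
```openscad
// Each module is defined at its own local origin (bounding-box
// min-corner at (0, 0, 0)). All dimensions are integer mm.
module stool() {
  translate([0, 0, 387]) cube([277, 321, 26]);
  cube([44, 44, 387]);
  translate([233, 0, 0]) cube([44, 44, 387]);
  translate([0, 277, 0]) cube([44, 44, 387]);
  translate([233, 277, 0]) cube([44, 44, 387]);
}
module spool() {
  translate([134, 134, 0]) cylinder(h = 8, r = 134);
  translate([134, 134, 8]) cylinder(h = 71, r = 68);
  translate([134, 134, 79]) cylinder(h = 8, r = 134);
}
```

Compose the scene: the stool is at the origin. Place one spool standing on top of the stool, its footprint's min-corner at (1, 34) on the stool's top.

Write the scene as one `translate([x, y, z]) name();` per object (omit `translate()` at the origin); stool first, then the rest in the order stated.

stool();
translate([1, 34, 413]) spool();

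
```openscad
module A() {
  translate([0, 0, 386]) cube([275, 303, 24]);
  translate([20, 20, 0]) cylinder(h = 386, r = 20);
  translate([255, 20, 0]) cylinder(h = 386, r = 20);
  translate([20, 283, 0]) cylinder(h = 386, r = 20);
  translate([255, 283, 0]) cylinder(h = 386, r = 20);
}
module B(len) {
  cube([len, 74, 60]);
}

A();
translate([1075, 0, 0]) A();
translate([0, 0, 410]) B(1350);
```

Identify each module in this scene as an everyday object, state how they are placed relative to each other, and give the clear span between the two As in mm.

A is a stool. B is a beam. A beam spans the tops of two stools. The clear span between the two stools is 800 mm.

Second stool starts at x = 1075; first ends at x = 275; clear span = 1075 − 275 = 800 mm.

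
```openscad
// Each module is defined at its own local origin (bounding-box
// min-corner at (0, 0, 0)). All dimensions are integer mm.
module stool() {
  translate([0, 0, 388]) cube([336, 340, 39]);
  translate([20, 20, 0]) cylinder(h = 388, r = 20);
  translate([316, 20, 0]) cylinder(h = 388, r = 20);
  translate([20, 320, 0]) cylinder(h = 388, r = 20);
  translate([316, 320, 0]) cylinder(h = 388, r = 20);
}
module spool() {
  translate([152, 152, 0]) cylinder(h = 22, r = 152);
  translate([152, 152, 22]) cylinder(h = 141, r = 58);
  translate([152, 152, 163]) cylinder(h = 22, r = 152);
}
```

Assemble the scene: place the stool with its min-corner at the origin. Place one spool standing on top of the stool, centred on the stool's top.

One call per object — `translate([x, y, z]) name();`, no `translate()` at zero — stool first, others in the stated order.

stool();
translate([16, 18, 427]) spool();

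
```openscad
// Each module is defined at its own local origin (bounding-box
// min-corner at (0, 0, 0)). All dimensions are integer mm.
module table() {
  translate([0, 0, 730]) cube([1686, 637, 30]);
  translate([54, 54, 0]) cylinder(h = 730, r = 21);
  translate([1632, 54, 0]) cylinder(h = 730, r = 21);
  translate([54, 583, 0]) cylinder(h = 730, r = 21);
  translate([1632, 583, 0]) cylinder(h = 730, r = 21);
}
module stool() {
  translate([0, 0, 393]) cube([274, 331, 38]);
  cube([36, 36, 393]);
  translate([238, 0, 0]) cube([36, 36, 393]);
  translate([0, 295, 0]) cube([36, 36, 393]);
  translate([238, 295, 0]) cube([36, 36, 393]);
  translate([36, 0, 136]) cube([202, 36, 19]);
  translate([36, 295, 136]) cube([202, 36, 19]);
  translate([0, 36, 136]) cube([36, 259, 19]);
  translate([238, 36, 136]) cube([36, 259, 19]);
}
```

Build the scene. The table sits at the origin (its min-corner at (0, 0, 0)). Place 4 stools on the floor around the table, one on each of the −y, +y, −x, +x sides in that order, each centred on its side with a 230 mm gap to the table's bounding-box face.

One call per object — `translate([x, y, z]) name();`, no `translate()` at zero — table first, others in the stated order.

table();
translate([706, -561, 0]) stool();
translate([706, 867, 0]) stool();
translate([-504, 153, 0]) stool();
translate([1916, 153, 0]) stool();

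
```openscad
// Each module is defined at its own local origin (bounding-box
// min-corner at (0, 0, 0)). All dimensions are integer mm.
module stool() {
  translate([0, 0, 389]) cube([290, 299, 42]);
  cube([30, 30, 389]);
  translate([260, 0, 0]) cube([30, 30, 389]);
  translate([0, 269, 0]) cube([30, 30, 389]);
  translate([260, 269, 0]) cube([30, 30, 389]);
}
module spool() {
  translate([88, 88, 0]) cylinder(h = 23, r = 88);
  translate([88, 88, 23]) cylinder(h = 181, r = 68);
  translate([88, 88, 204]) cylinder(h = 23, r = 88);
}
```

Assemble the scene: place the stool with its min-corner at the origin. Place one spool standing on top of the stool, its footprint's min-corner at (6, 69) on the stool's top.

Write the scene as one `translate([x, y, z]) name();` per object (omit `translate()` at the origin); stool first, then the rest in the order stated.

stool();
translate([6, 69, 431]) spool();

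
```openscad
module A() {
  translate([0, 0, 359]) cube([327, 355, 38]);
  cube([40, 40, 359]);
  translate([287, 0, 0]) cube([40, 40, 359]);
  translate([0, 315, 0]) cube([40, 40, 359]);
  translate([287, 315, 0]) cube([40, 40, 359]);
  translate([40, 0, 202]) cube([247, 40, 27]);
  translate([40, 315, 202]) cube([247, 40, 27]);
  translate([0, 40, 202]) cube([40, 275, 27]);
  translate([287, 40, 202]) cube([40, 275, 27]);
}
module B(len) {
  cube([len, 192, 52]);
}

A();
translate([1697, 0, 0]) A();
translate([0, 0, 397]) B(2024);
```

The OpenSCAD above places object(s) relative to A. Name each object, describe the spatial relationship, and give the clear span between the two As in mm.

A is a stool. B is a beam. A beam spans the tops of two stools. The clear span between the two stools is 1370 mm.

Second stool starts at x = 1697; first ends at x = 327; clear span = 1697 − 327 = 1370 mm.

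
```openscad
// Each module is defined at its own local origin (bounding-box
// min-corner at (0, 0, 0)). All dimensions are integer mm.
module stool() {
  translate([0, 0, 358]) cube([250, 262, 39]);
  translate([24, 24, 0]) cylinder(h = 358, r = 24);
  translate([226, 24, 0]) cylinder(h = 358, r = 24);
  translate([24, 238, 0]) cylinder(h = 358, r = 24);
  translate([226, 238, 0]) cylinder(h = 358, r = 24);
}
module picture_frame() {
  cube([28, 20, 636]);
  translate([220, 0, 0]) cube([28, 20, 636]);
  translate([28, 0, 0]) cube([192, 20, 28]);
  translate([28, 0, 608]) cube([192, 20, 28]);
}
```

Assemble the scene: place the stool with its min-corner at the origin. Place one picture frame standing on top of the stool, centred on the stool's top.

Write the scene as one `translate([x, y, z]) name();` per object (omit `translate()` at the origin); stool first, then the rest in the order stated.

stool();
translate([1, 121, 397]) picture_frame();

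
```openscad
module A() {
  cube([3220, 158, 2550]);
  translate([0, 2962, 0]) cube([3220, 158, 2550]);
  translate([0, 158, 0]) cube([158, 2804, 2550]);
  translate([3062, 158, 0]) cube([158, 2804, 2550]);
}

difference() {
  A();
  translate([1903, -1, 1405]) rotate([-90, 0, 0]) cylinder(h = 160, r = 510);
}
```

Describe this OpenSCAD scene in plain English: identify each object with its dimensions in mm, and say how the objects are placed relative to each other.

A is a box-shaped house frame (walls only): outside footprint 3220×3120 mm, wall height 2550 mm, wall thickness 158 mm. The two y-facing walls run the full x-width; the two x-facing walls fit between the inner faces of the y-facing walls.

The house frame has a circular hole of radius 510 mm through its front wall, centred at (x = 1903, z = 1405).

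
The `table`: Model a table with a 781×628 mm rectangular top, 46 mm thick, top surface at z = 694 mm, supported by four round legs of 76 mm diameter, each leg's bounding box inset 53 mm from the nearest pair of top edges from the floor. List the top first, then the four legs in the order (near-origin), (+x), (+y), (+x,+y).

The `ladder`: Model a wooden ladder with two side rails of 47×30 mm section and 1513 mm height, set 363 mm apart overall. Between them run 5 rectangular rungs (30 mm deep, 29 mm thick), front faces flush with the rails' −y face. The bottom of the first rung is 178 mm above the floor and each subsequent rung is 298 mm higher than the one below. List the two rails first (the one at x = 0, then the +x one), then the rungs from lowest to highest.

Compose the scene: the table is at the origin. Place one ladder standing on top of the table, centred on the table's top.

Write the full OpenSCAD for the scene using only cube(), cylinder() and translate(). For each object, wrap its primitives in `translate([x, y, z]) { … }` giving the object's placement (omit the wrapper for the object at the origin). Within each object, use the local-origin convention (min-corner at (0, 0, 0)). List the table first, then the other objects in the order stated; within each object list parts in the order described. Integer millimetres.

translate([0, 0, 648]) cube([781, 628, 46]);
translate([91, 91, 0]) cylinder(h = 648, r = 38);
translate([690, 91, 0]) cylinder(h = 648, r = 38);
translate([91, 537, 0]) cylinder(h = 648, r = 38);
translate([690, 537, 0]) cylinder(h = 648, r = 38);
translate([209, 299, 694]) {
  cube([47, 30, 1513]);
  translate([316, 0, 0]) cube([47, 30, 1513]);
  translate([47, 0, 178]) cube([269, 30, 29]);
  translate([47, 0, 476]) cube([269, 30, 29]);
  translate([47, 0, 774]) cube([269, 30, 29]);
  translate([47, 0, 1072]) cube([269, 30, 29]);
  translate([47, 0, 1370]) cube([269, 30, 29]);
}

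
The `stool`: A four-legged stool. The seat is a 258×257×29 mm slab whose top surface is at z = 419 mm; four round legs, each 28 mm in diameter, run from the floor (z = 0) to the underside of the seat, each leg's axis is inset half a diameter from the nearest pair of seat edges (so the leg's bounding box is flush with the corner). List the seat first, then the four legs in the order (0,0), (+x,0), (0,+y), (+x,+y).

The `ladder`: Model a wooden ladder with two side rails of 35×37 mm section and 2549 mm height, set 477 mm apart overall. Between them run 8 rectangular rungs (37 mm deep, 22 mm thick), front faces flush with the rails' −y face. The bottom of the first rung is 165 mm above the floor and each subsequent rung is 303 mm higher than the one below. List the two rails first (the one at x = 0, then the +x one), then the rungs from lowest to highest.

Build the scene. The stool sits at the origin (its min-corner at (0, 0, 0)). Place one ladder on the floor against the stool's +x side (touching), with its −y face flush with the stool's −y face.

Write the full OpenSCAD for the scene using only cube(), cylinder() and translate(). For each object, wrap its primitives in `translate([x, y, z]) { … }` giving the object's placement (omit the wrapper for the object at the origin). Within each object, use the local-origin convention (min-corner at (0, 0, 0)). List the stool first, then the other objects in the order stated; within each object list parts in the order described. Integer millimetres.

translate([0, 0, 390]) cube([258, 257, 29]);
translate([14, 14, 0]) cylinder(h = 390, r = 14);
translate([244, 14, 0]) cylinder(h = 390, r = 14);
translate([14, 243, 0]) cylinder(h = 390, r = 14);
translate([244, 243, 0]) cylinder(h = 390, r = 14);
translate([258, 0, 0]) {
  cube([35, 37, 2549]);
  translate([442, 0, 0]) cube([35, 37, 2549]);
  translate([35, 0, 165]) cube([407, 37, 22]);
  translate([35, 0, 468]) cube([407, 37, 22]);
  translate([35, 0, 771]) cube([407, 37, 22]);
  translate([35, 0, 1074]) cube([407, 37, 22]);
  translate([35, 0, 1377]) cube([407, 37, 22]);
  translate([35, 0, 1680]) cube([407, 37, 22]);
  translate([35, 0, 1983]) cube([407, 37, 22]);
  translate([35, 0, 2286]) cube([407, 37, 22]);
}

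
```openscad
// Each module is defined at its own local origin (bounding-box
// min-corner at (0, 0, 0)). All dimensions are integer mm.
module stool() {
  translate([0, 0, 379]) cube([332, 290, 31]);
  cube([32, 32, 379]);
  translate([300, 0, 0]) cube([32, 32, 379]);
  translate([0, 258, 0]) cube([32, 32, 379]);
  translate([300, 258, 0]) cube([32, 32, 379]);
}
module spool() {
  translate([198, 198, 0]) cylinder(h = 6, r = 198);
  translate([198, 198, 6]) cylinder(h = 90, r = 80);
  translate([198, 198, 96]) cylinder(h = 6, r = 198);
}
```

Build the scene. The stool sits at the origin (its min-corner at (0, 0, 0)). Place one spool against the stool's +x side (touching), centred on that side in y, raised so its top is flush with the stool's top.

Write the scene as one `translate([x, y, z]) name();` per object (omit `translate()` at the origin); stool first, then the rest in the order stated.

stool();
translate([332, -53, 308]) spool();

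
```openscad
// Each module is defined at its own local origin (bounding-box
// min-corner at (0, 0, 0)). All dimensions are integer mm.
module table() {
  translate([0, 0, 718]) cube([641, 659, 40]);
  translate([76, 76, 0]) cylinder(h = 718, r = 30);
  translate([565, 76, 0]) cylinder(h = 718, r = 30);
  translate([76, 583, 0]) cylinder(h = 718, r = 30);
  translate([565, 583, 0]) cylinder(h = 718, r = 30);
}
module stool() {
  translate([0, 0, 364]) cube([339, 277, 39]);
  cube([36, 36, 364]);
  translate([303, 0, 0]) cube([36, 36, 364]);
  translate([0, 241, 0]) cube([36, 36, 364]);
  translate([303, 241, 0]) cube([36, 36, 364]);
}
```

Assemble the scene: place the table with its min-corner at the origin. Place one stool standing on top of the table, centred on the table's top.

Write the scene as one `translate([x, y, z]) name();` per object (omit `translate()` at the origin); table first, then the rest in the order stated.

table();
translate([151, 191, 758]) stool();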